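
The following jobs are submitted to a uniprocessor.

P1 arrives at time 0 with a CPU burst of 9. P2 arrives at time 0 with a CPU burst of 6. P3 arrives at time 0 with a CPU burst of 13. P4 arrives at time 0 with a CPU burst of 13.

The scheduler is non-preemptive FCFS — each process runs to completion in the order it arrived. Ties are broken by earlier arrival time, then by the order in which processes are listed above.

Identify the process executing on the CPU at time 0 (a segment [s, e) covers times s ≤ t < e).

P1

Timeline: | P1 0-9 | P2 9-15 | P3 15-28 | P4 28-41 |
Completion: P1=9  P2=15  P3=28  P4=41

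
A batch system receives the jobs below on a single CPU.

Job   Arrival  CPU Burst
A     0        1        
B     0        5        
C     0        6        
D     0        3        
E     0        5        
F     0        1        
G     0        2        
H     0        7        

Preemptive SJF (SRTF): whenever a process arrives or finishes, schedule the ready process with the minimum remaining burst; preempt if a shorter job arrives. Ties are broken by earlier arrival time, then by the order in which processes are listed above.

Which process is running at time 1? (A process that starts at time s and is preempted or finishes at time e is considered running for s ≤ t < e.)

F

Timeline: | A 0-1 | F 1-2 | G 2-4 | D 4-7 | B 7-12 | E 12-17 | C 17-23 | H 23-30 |
Completion: A=1  B=12  C=23  D=7  E=17  F=2  G=4  H=30
Turnaround (C−A): A=1  B=12  C=23  D=7  E=17  F=2  G=4  H=30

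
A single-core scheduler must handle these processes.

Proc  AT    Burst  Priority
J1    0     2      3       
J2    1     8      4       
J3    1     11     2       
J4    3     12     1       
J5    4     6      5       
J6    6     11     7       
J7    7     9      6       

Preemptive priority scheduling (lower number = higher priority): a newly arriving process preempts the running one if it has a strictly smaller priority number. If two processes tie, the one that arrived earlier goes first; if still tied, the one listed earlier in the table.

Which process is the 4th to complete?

J2

Gantt: | J1 0-1 | J3 1-3 | J4 3-15 | J3 15-24 | J1 24-25 | J2 25-33 | J5 33-39 | J7 39-48 | J6 48-59 |
Completion: J1=25  J2=33  J3=24  J4=15  J5=39  J6=59  J7=48
Turnaround (C−A): J1=25  J2=32  J3=23  J4=12  J5=35  J6=53  J7=41
Finish order: J4 → J3 → J1 → J2 → J5 → J7 → J6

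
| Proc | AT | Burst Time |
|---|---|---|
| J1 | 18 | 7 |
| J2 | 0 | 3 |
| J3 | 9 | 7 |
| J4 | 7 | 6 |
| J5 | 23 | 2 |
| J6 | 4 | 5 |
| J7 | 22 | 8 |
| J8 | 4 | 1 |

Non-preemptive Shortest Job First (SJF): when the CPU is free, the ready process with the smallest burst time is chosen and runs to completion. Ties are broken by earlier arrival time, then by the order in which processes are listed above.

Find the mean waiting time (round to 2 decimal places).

3.50

Timeline: | J2 0-3 | idle 3-4 | J8 4-5 | J6 5-10 | J4 10-16 | J3 16-23 | J5 23-25 | J1 25-32 | J7 32-40 |
Completion: J1=32  J2=3  J3=23  J4=16  J5=25  J6=10  J7=40  J8=5
Turnaround (C−A): J1=14  J2=3  J3=14  J4=9  J5=2  J6=6  J7=18  J8=1
Waiting times: J1=7, J2=0, J3=7, J4=3, J5=0, J6=1, J7=10, J8=0
Average waiting = (7+0+7+3+0+1+10+0) / 8 = 28/8 = 3.50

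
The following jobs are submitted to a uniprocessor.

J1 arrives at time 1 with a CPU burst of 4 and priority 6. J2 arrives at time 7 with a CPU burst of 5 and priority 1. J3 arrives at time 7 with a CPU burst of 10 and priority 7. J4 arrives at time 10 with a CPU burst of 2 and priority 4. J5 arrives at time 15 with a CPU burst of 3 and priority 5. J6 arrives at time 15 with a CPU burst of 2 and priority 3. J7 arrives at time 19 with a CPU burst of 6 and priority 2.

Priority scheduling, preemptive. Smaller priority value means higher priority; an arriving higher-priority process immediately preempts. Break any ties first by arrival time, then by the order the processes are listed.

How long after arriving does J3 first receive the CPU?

7

Schedule: | idle 0-1 | J1 1-5 | idle 5-7 | J2 7-12 | J4 12-14 | J3 14-15 | J6 15-17 | J5 17-19 | J7 19-25 | J5 25-26 | J3 26-35 |
Completion: J1=5  J2=12  J3=35  J4=14  J5=26  J6=17  J7=25
Turnaround (C−A): J1=4  J2=5  J3=28  J4=4  J5=11  J6=2  J7=6
Response(J3) = first start − arrival = 14 − 7 = 7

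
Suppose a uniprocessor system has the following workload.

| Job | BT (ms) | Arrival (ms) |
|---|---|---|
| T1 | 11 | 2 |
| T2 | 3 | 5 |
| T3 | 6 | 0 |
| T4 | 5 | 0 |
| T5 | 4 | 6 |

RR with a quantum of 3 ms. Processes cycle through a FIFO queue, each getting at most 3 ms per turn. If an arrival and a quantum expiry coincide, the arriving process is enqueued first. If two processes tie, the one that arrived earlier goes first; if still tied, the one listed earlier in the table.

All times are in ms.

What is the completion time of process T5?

Schedule: | T3 0-3 | T4 3-6 | T1 6-9 | T3 9-12 | T2 12-15 | T5 15-18 | T4 18-20 | T1 20-23 | T5 23-24 | T1 24-29 |
Completion: T1=29  T2=15  T3=12  T4=20  T5=24
Turnaround (C−A): T1=27  T2=10  T3=12  T4=20  T5=18

24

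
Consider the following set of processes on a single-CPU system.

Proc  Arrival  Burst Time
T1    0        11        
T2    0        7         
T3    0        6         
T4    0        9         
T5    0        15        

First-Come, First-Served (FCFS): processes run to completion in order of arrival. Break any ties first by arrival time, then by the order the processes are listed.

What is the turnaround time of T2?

Gantt: | T1 0-11 | T2 11-18 | T3 18-24 | T4 24-33 | T5 33-48 |
Completion: T1=11  T2=18  T3=24  T4=33  T5=48
Turnaround (C−A): T1=11  T2=18  T3=24  T4=33  T5=48
Turnaround(T2) = completion − arrival = 18 − 0 = 18

18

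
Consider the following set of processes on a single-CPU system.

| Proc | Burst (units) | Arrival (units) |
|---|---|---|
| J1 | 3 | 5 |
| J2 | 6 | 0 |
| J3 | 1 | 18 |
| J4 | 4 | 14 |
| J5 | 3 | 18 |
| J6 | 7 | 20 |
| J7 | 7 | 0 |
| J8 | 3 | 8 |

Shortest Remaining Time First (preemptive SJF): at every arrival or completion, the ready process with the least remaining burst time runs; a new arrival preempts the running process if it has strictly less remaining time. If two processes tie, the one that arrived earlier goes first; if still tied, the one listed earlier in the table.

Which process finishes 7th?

Schedule: | J2 0-6 | J1 6-9 | J8 9-12 | J7 12-14 | J4 14-18 | J3 18-19 | J5 19-22 | J7 22-27 | J6 27-34 |
Completion: J1=9  J2=6  J3=19  J4=18  J5=22  J6=34  J7=27  J8=12
Turnaround (C−A): J1=4  J2=6  J3=1  J4=4  J5=4  J6=14  J7=27  J8=4
Finish order: J2 → J1 → J8 → J4 → J3 → J5 → J7 → J6

J7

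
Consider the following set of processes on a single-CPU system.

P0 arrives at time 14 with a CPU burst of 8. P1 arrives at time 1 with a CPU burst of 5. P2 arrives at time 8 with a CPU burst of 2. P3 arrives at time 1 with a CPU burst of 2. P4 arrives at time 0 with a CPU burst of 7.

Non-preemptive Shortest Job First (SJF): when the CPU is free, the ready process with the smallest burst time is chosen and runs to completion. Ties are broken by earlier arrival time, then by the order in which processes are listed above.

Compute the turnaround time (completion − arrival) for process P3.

8

Gantt: | P4 0-7 | P3 7-9 | P2 9-11 | P1 11-16 | P0 16-24 |
Completion: P0=24  P1=16  P2=11  P3=9  P4=7
Turnaround (C−A): P0=10  P1=15  P2=3  P3=8  P4=7
Turnaround(P3) = completion − arrival = 9 − 1 = 8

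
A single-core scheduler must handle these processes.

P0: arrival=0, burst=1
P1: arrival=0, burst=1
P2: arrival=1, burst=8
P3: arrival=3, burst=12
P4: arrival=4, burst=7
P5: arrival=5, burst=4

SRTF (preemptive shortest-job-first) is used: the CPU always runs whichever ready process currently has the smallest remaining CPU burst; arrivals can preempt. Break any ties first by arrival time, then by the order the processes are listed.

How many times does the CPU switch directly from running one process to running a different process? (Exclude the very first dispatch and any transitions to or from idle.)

Gantt: | P0 0-1 | P1 1-2 | P2 2-5 | P5 5-9 | P2 9-14 | P4 14-21 | P3 21-33 |
Completion: P0=1  P1=2  P2=14  P3=33  P4=21  P5=9
Turnaround (C−A): P0=1  P1=2  P2=13  P3=30  P4=17  P5=4

6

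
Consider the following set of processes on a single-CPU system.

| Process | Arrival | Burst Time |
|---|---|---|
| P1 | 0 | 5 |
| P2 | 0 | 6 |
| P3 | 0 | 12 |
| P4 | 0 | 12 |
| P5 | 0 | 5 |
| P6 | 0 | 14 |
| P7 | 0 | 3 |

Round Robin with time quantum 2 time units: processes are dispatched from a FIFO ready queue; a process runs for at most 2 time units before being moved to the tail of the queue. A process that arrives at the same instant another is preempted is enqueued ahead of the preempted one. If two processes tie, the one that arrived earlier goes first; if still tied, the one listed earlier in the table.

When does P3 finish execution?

51

Schedule: | P1 0-2 | P2 2-4 | P3 4-6 | P4 6-8 | P5 8-10 | P6 10-12 | P7 12-14 | P1 14-16 | P2 16-18 | P3 18-20 | P4 20-22 | P5 22-24 | P6 24-26 | P7 26-27 | P1 27-28 | P2 28-30 | P3 30-32 | P4 32-34 | P5 34-35 | P6 35-37 | P3 37-39 | P4 39-41 | P6 41-43 | P3 43-45 | P4 45-47 | P6 47-49 | P3 49-51 | P4 51-53 | P6 53-57 |
Completion: P1=28  P2=30  P3=51  P4=53  P5=35  P6=57  P7=27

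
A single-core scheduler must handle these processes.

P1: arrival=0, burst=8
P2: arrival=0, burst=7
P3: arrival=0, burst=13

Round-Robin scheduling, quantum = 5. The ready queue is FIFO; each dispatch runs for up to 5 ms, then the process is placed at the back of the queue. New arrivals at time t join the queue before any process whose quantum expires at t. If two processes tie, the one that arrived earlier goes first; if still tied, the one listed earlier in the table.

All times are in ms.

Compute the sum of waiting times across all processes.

Timeline: | P1 0-5 | P2 5-10 | P3 10-15 | P1 15-18 | P2 18-20 | P3 20-28 |
Completion: P1=18  P2=20  P3=28
Turnaround (C−A): P1=18  P2=20  P3=28
Waiting = turnaround − burst: P1=10, P2=13, P3=15
Total waiting = 10 + 13 + 15 = 38

38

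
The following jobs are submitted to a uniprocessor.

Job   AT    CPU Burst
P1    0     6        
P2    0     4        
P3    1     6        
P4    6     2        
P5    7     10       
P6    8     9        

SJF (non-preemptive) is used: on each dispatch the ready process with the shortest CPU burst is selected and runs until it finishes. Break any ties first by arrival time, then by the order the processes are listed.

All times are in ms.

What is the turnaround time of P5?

Gantt: | P2 0-4 | P1 4-10 | P4 10-12 | P3 12-18 | P6 18-27 | P5 27-37 |
Completion: P1=10  P2=4  P3=18  P4=12  P5=37  P6=27
Turnaround (C−A): P1=10  P2=4  P3=17  P4=6  P5=30  P6=19
Turnaround(P5) = completion − arrival = 37 − 7 = 30

30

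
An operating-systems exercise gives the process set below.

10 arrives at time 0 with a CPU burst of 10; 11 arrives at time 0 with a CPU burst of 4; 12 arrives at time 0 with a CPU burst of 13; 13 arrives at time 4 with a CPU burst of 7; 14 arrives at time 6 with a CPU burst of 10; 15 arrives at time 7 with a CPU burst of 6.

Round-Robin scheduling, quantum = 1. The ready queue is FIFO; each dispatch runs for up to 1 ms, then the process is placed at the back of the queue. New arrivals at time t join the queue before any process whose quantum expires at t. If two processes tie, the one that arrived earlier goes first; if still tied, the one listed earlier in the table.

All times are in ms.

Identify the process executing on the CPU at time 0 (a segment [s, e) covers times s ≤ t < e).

Gantt: | 10 0-1 | 11 1-2 | 12 2-3 | 10 3-4 | 11 4-5 | 12 5-6 | 13 6-7 | 10 7-8 | 11 8-9 | 14 9-10 | 12 10-11 | 15 11-12 | 13 12-13 | 10 13-14 | 11 14-15 | 14 15-16 | 12 16-17 | 15 17-18 | 13 18-19 | 10 19-20 | 14 20-21 | 12 21-22 | 15 22-23 | 13 23-24 | 10 24-25 | 14 25-26 | 12 26-27 | 15 27-28 | 13 28-29 | 10 29-30 | 14 30-31 | 12 31-32 | 15 32-33 | 13 33-34 | 10 34-35 | 14 35-36 | 12 36-37 | 15 37-38 | 13 38-39 | 10 39-40 | 14 40-41 | 12 41-42 | 10 42-43 | 14 43-44 | 12 44-45 | 14 45-46 | 12 46-47 | 14 47-48 | 12 48-50 |
Completion: 10=43  11=15  12=50  13=39  14=48  15=38

10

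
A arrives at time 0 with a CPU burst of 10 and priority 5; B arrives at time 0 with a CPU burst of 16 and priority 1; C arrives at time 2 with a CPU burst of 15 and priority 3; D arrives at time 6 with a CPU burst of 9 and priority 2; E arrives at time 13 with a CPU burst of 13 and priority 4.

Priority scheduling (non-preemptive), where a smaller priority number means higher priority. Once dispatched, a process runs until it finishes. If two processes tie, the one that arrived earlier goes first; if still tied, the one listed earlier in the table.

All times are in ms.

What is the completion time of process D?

25

Schedule: | B 0-16 | D 16-25 | C 25-40 | E 40-53 | A 53-63 |
Completion: A=63  B=16  C=40  D=25  E=53
Turnaround (C−A): A=63  B=16  C=38  D=19  E=40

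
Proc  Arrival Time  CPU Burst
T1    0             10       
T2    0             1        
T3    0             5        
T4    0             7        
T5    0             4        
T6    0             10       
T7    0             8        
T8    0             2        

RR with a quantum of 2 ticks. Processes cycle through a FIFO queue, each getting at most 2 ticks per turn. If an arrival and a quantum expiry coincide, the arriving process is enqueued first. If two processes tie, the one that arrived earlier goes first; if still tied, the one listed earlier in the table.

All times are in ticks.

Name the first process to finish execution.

T2

Timeline: | T1 0-2 | T2 2-3 | T3 3-5 | T4 5-7 | T5 7-9 | T6 9-11 | T7 11-13 | T8 13-15 | T1 15-17 | T3 17-19 | T4 19-21 | T5 21-23 | T6 23-25 | T7 25-27 | T1 27-29 | T3 29-30 | T4 30-32 | T6 32-34 | T7 34-36 | T1 36-38 | T4 38-39 | T6 39-41 | T7 41-43 | T1 43-45 | T6 45-47 |
Completion: T1=45  T2=3  T3=30  T4=39  T5=23  T6=47  T7=43  T8=15
Turnaround (C−A): T1=45  T2=3  T3=30  T4=39  T5=23  T6=47  T7=43  T8=15
Finish order: T2 → T8 → T5 → T3 → T4 → T7 → T1 → T6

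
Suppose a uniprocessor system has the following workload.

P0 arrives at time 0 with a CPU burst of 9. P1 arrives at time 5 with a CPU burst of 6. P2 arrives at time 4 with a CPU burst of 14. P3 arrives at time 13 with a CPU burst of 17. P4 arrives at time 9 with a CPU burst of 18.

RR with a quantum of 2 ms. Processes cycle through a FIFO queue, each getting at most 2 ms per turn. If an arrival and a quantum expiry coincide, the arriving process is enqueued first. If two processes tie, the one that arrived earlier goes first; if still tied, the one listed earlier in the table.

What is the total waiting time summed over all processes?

129

Gantt: | P0 0-4 | P2 4-6 | P0 6-8 | P1 8-10 | P2 10-12 | P0 12-14 | P4 14-16 | P1 16-18 | P2 18-20 | P3 20-22 | P0 22-23 | P4 23-25 | P1 25-27 | P2 27-29 | P3 29-31 | P4 31-33 | P2 33-35 | P3 35-37 | P4 37-39 | P2 39-41 | P3 41-43 | P4 43-45 | P2 45-47 | P3 47-49 | P4 49-51 | P3 51-53 | P4 53-55 | P3 55-57 | P4 57-59 | P3 59-61 | P4 61-63 | P3 63-64 |
Completion: P0=23  P1=27  P2=47  P3=64  P4=63
Waiting = turnaround − burst: P0=14, P1=16, P2=29, P3=34, P4=36
Total waiting = 14 + 16 + 29 + 34 + 36 = 129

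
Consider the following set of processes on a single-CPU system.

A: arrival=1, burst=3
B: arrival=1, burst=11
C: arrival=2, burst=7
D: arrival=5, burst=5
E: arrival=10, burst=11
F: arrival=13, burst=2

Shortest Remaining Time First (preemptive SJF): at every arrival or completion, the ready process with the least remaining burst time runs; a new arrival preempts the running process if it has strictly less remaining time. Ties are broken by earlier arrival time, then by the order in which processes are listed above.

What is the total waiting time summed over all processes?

Schedule: | idle 0-1 | A 1-4 | C 4-5 | D 5-10 | C 10-13 | F 13-15 | C 15-18 | B 18-29 | E 29-40 |
Completion: A=4  B=29  C=18  D=10  E=40  F=15
Turnaround (C−A): A=3  B=28  C=16  D=5  E=30  F=2
Waiting = turnaround − burst: A=0, B=17, C=9, D=0, E=19, F=0
Total waiting = 0 + 17 + 9 + 0 + 19 + 0 = 45

45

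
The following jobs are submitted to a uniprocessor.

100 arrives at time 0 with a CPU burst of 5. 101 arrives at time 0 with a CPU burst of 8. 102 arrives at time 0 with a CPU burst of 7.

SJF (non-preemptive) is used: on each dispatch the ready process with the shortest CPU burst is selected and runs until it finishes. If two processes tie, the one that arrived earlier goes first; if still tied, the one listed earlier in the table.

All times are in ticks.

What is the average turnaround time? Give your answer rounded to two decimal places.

Schedule: | 100 0-5 | 102 5-12 | 101 12-20 |
Completion: 100=5  101=20  102=12
Turnaround (C−A): 100=5  101=20  102=12
Turnaround times: 100=5, 101=20, 102=12
Average turnaround = (5+20+12) / 3 = 37/3 = 12.33

12.33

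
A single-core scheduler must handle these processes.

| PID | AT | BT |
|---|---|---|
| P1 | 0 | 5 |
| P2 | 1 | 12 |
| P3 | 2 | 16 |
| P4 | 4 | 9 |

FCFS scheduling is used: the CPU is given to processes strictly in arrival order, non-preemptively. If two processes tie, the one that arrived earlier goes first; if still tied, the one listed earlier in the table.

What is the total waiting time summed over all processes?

48

Schedule: | P1 0-5 | P2 5-17 | P3 17-33 | P4 33-42 |
Completion: P1=5  P2=17  P3=33  P4=42
Turnaround (C−A): P1=5  P2=16  P3=31  P4=38
Waiting = turnaround − burst: P1=0, P2=4, P3=15, P4=29
Total waiting = 0 + 4 + 15 + 29 = 48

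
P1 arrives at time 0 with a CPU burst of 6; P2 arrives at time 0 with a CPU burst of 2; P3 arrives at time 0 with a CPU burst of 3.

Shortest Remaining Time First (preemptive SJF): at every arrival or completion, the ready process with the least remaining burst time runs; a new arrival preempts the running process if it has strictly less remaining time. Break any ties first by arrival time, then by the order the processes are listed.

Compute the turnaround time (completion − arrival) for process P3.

Timeline: | P2 0-2 | P3 2-5 | P1 5-11 |
Completion: P1=11  P2=2  P3=5
Turnaround (C−A): P1=11  P2=2  P3=5
Turnaround(P3) = completion − arrival = 5 − 0 = 5

5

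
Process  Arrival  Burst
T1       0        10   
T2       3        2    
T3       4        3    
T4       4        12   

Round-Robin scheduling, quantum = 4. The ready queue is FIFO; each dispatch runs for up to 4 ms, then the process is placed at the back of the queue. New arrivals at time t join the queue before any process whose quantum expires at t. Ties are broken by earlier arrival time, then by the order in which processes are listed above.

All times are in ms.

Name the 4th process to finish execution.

Gantt: | T1 0-4 | T2 4-6 | T3 6-9 | T4 9-13 | T1 13-17 | T4 17-21 | T1 21-23 | T4 23-27 |
Completion: T1=23  T2=6  T3=9  T4=27
Turnaround (C−A): T1=23  T2=3  T3=5  T4=23
Finish order: T2 → T3 → T1 → T4

T4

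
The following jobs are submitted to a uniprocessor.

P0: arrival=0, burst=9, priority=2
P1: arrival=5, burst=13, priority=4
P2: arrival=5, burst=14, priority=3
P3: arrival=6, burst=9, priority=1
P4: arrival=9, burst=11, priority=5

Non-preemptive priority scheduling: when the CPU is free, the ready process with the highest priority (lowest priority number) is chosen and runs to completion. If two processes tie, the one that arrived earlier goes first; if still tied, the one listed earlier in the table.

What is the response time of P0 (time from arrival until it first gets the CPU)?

0

Gantt: | P0 0-9 | P3 9-18 | P2 18-32 | P1 32-45 | P4 45-56 |
Completion: P0=9  P1=45  P2=32  P3=18  P4=56
Response(P0) = first start − arrival = 0 − 0 = 0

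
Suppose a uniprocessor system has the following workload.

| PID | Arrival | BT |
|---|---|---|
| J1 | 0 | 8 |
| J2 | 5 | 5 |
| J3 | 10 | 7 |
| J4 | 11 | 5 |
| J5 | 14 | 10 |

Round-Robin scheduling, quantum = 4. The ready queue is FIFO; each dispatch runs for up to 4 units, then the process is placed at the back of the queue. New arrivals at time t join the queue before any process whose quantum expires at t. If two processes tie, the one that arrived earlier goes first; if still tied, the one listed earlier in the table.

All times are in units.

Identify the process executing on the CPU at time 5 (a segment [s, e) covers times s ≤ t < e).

J1

Gantt: | J1 0-8 | J2 8-12 | J3 12-16 | J4 16-20 | J2 20-21 | J5 21-25 | J3 25-28 | J4 28-29 | J5 29-35 |
Completion: J1=8  J2=21  J3=28  J4=29  J5=35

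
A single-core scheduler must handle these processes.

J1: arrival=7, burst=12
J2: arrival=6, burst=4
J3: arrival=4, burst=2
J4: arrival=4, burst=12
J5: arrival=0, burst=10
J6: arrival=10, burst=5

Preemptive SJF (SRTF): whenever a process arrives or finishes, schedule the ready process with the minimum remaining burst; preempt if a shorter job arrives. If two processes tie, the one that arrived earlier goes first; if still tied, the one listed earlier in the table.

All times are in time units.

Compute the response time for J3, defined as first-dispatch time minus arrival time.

Gantt: | J5 0-4 | J3 4-6 | J2 6-10 | J6 10-15 | J5 15-21 | J4 21-33 | J1 33-45 |
Completion: J1=45  J2=10  J3=6  J4=33  J5=21  J6=15
Turnaround (C−A): J1=38  J2=4  J3=2  J4=29  J5=21  J6=5
Response(J3) = first start − arrival = 4 − 4 = 0

0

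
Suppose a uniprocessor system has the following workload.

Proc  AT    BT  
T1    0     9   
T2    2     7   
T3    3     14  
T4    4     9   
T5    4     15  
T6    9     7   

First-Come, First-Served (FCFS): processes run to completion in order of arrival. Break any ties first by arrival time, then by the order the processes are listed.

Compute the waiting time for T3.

13

Gantt: | T1 0-9 | T2 9-16 | T3 16-30 | T4 30-39 | T5 39-54 | T6 54-61 |
Completion: T1=9  T2=16  T3=30  T4=39  T5=54  T6=61
Turnaround (C−A): T1=9  T2=14  T3=27  T4=35  T5=50  T6=52
Waiting(T3) = turnaround − burst = 27 − 14 = 13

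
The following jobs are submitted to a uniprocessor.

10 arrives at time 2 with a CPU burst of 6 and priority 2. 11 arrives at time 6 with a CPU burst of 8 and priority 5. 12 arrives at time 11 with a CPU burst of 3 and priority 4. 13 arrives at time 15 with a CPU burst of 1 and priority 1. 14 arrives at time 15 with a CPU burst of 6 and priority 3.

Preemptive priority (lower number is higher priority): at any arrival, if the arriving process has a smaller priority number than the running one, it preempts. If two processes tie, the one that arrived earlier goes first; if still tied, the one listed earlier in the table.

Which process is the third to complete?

Gantt: | idle 0-2 | 10 2-8 | 11 8-11 | 12 11-14 | 11 14-15 | 13 15-16 | 14 16-22 | 11 22-26 |
Completion: 10=8  11=26  12=14  13=16  14=22
Finish order: 10 → 12 → 13 → 14 → 11

13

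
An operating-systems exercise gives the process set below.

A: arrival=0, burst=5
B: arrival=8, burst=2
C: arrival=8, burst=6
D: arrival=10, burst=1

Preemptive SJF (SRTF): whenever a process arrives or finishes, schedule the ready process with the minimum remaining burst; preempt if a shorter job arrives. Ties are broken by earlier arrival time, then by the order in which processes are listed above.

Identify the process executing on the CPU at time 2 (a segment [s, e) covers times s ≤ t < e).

Gantt: | A 0-5 | idle 5-8 | B 8-10 | D 10-11 | C 11-17 |
Completion: A=5  B=10  C=17  D=11

A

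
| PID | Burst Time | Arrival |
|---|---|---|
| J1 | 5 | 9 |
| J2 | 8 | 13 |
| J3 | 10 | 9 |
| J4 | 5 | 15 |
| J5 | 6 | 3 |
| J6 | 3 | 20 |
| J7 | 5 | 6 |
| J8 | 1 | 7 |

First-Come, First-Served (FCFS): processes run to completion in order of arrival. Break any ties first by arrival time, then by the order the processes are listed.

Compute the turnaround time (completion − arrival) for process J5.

6

Schedule: | idle 0-3 | J5 3-9 | J7 9-14 | J8 14-15 | J1 15-20 | J3 20-30 | J2 30-38 | J4 38-43 | J6 43-46 |
Completion: J1=20  J2=38  J3=30  J4=43  J5=9  J6=46  J7=14  J8=15
Turnaround(J5) = completion − arrival = 9 − 3 = 6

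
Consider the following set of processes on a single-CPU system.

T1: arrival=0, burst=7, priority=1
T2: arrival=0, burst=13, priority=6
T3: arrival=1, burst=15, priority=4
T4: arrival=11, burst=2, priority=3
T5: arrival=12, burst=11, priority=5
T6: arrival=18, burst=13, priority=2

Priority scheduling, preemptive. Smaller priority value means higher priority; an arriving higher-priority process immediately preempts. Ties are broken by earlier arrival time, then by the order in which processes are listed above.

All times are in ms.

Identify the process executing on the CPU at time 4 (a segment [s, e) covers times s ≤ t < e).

Schedule: | T1 0-7 | T3 7-11 | T4 11-13 | T3 13-18 | T6 18-31 | T3 31-37 | T5 37-48 | T2 48-61 |
Completion: T1=7  T2=61  T3=37  T4=13  T5=48  T6=31

T1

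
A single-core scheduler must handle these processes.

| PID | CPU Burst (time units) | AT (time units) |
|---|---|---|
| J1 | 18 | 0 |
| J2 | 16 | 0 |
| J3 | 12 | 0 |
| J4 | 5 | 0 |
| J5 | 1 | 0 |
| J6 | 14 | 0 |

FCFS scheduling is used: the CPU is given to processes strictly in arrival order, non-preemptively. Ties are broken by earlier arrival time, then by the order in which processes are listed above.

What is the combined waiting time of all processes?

201

Gantt: | J1 0-18 | J2 18-34 | J3 34-46 | J4 46-51 | J5 51-52 | J6 52-66 |
Completion: J1=18  J2=34  J3=46  J4=51  J5=52  J6=66
Waiting = turnaround − burst: J1=0, J2=18, J3=34, J4=46, J5=51, J6=52
Total waiting = 0 + 18 + 34 + 46 + 51 + 52 = 201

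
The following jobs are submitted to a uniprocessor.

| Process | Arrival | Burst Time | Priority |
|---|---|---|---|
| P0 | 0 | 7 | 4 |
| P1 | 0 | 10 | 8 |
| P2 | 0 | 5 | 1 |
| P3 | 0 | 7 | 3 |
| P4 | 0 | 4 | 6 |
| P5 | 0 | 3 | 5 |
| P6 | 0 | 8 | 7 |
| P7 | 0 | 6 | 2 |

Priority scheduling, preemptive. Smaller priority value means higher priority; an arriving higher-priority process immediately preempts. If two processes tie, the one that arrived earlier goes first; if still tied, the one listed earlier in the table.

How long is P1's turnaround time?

Schedule: | P2 0-5 | P7 5-11 | P3 11-18 | P0 18-25 | P5 25-28 | P4 28-32 | P6 32-40 | P1 40-50 |
Completion: P0=25  P1=50  P2=5  P3=18  P4=32  P5=28  P6=40  P7=11
Turnaround(P1) = completion − arrival = 50 − 0 = 50

50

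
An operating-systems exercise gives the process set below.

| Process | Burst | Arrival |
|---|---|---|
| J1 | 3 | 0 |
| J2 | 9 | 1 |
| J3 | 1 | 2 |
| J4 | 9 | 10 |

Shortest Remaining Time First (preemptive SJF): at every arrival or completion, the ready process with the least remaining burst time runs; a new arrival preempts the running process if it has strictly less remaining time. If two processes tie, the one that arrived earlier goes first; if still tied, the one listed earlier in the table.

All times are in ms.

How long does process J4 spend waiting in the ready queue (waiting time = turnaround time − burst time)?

Schedule: | J1 0-3 | J3 3-4 | J2 4-13 | J4 13-22 |
Completion: J1=3  J2=13  J3=4  J4=22
Turnaround (C−A): J1=3  J2=12  J3=2  J4=12
Waiting(J4) = turnaround − burst = 12 − 9 = 3

3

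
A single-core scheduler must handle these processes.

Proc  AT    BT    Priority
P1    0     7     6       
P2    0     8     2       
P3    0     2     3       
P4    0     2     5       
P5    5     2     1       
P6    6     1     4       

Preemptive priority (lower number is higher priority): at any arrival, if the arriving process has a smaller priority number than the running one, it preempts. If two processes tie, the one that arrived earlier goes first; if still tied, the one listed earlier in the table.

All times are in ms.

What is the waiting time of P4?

13

Timeline: | P2 0-5 | P5 5-7 | P2 7-10 | P3 10-12 | P6 12-13 | P4 13-15 | P1 15-22 |
Completion: P1=22  P2=10  P3=12  P4=15  P5=7  P6=13
Waiting(P4) = turnaround − burst = 15 − 2 = 13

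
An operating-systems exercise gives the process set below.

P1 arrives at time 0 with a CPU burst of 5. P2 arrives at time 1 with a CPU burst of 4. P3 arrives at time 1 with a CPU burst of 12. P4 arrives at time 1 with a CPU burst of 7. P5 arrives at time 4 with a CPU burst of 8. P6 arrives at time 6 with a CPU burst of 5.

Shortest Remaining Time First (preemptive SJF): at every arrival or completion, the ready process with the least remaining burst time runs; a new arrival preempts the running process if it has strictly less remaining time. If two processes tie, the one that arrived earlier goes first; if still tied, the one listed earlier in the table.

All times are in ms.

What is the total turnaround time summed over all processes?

106

Timeline: | P1 0-5 | P2 5-9 | P6 9-14 | P4 14-21 | P5 21-29 | P3 29-41 |
Completion: P1=5  P2=9  P3=41  P4=21  P5=29  P6=14
Turnaround (C−A): P1=5  P2=8  P3=40  P4=20  P5=25  P6=8
Turnaround = completion − arrival: P1=5, P2=8, P3=40, P4=20, P5=25, P6=8
Total turnaround = 5 + 8 + 40 + 20 + 25 + 8 = 106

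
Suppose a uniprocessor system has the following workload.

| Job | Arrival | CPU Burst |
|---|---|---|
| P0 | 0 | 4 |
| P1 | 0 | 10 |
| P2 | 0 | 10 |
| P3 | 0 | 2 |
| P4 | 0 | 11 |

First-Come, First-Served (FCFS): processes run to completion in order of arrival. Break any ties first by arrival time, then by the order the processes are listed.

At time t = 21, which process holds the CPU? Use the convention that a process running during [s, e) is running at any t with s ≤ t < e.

P2

Gantt: | P0 0-4 | P1 4-14 | P2 14-24 | P3 24-26 | P4 26-37 |
Completion: P0=4  P1=14  P2=24  P3=26  P4=37
Turnaround (C−A): P0=4  P1=14  P2=24  P3=26  P4=37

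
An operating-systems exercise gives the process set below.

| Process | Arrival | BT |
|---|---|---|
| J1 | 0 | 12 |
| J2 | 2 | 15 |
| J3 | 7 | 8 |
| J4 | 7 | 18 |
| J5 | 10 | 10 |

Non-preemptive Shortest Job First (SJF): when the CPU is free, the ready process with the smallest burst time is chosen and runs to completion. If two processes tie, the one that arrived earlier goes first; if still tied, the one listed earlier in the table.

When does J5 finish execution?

30

Schedule: | J1 0-12 | J3 12-20 | J5 20-30 | J2 30-45 | J4 45-63 |
Completion: J1=12  J2=45  J3=20  J4=63  J5=30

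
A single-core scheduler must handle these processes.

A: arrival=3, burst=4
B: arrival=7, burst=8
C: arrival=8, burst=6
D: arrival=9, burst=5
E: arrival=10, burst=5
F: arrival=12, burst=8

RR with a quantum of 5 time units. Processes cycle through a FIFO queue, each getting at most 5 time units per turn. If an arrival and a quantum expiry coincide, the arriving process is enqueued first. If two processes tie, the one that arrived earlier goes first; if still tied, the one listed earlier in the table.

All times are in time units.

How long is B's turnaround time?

Gantt: | idle 0-3 | A 3-7 | B 7-12 | C 12-17 | D 17-22 | E 22-27 | F 27-32 | B 32-35 | C 35-36 | F 36-39 |
Completion: A=7  B=35  C=36  D=22  E=27  F=39
Turnaround (C−A): A=4  B=28  C=28  D=13  E=17  F=27
Turnaround(B) = completion − arrival = 35 − 7 = 28

28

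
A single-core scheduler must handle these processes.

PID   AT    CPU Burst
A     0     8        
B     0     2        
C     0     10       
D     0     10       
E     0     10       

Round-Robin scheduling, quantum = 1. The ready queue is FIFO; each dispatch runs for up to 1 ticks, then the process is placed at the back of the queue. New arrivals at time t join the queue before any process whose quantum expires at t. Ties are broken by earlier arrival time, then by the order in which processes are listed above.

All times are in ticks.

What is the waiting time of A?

Timeline: | A 0-1 | B 1-2 | C 2-3 | D 3-4 | E 4-5 | A 5-6 | B 6-7 | C 7-8 | D 8-9 | E 9-10 | A 10-11 | C 11-12 | D 12-13 | E 13-14 | A 14-15 | C 15-16 | D 16-17 | E 17-18 | A 18-19 | C 19-20 | D 20-21 | E 21-22 | A 22-23 | C 23-24 | D 24-25 | E 25-26 | A 26-27 | C 27-28 | D 28-29 | E 29-30 | A 30-31 | C 31-32 | D 32-33 | E 33-34 | C 34-35 | D 35-36 | E 36-37 | C 37-38 | D 38-39 | E 39-40 |
Completion: A=31  B=7  C=38  D=39  E=40
Waiting(A) = turnaround − burst = 31 − 8 = 23

23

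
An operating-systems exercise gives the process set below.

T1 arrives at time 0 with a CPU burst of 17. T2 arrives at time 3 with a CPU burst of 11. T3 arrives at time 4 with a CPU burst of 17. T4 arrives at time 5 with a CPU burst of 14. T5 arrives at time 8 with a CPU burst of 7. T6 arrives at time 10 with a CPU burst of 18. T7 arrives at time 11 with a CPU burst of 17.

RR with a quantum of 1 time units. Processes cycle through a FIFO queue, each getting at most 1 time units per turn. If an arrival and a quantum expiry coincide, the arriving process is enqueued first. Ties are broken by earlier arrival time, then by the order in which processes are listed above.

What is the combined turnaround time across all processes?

Schedule: | T1 0-3 | T2 3-4 | T1 4-5 | T3 5-6 | T2 6-7 | T4 7-8 | T1 8-9 | T3 9-10 | T2 10-11 | T5 11-12 | T4 12-13 | T1 13-14 | T6 14-15 | T3 15-16 | T7 16-17 | T2 17-18 | T5 18-19 | T4 19-20 | T1 20-21 | T6 21-22 | T3 22-23 | T7 23-24 | T2 24-25 | T5 25-26 | T4 26-27 | T1 27-28 | T6 28-29 | T3 29-30 | T7 30-31 | T2 31-32 | T5 32-33 | T4 33-34 | T1 34-35 | T6 35-36 | T3 36-37 | T7 37-38 | T2 38-39 | T5 39-40 | T4 40-41 | T1 41-42 | T6 42-43 | T3 43-44 | T7 44-45 | T2 45-46 | T5 46-47 | T4 47-48 | T1 48-49 | T6 49-50 | T3 50-51 | T7 51-52 | T2 52-53 | T5 53-54 | T4 54-55 | T1 55-56 | T6 56-57 | T3 57-58 | T7 58-59 | T2 59-60 | T4 60-61 | T1 61-62 | T6 62-63 | T3 63-64 | T7 64-65 | T2 65-66 | T4 66-67 | T1 67-68 | T6 68-69 | T3 69-70 | T7 70-71 | T4 71-72 | T1 72-73 | T6 73-74 | T3 74-75 | T7 75-76 | T4 76-77 | T1 77-78 | T6 78-79 | T3 79-80 | T7 80-81 | T4 81-82 | T1 82-83 | T6 83-84 | T3 84-85 | T7 85-86 | T4 86-87 | T6 87-88 | T3 88-89 | T7 89-90 | T6 90-91 | T3 91-92 | T7 92-93 | T6 93-94 | T3 94-95 | T7 95-96 | T6 96-97 | T7 97-98 | T6 98-99 | T7 99-100 | T6 100-101 |
Completion: T1=83  T2=66  T3=95  T4=87  T5=54  T6=101  T7=100
Turnaround = completion − arrival: T1=83, T2=63, T3=91, T4=82, T5=46, T6=91, T7=89
Total turnaround = 83 + 63 + 91 + 82 + 46 + 91 + 89 = 545

545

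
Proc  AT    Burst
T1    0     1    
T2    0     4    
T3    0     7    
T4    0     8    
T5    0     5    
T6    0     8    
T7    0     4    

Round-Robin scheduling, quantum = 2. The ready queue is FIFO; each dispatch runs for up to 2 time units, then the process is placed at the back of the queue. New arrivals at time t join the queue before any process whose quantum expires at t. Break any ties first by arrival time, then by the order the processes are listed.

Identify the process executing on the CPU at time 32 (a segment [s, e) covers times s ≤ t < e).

Gantt: | T1 0-1 | T2 1-3 | T3 3-5 | T4 5-7 | T5 7-9 | T6 9-11 | T7 11-13 | T2 13-15 | T3 15-17 | T4 17-19 | T5 19-21 | T6 21-23 | T7 23-25 | T3 25-27 | T4 27-29 | T5 29-30 | T6 30-32 | T3 32-33 | T4 33-35 | T6 35-37 |
Completion: T1=1  T2=15  T3=33  T4=35  T5=30  T6=37  T7=25
Turnaround (C−A): T1=1  T2=15  T3=33  T4=35  T5=30  T6=37  T7=25

T3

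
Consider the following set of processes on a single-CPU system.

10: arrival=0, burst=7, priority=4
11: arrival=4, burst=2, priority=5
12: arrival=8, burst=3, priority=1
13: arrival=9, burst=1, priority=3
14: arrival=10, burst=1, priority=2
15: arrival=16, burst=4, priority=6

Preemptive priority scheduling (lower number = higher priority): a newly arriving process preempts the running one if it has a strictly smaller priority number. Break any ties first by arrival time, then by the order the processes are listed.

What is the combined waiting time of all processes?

12

Gantt: | 10 0-7 | 11 7-8 | 12 8-11 | 14 11-12 | 13 12-13 | 11 13-14 | idle 14-16 | 15 16-20 |
Completion: 10=7  11=14  12=11  13=13  14=12  15=20
Waiting = turnaround − burst: 10=0, 11=8, 12=0, 13=3, 14=1, 15=0
Total waiting = 0 + 8 + 0 + 3 + 1 + 0 = 12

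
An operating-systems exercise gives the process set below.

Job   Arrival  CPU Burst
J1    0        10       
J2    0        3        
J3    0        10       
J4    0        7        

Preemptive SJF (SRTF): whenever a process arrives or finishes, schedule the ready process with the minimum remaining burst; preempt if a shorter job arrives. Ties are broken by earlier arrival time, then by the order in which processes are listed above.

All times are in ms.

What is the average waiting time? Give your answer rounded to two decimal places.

Gantt: | J2 0-3 | J4 3-10 | J1 10-20 | J3 20-30 |
Completion: J1=20  J2=3  J3=30  J4=10
Turnaround (C−A): J1=20  J2=3  J3=30  J4=10
Waiting times: J1=10, J2=0, J3=20, J4=3
Average waiting = (10+0+20+3) / 4 = 33/4 = 8.25

8.25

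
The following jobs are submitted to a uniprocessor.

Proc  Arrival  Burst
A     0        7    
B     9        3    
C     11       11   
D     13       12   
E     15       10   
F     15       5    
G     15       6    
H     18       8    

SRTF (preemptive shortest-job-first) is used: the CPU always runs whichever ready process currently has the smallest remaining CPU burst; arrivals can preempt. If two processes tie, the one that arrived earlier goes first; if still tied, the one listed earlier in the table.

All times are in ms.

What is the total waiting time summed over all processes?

Timeline: | A 0-7 | idle 7-9 | B 9-12 | C 12-15 | F 15-20 | G 20-26 | C 26-34 | H 34-42 | E 42-52 | D 52-64 |
Completion: A=7  B=12  C=34  D=64  E=52  F=20  G=26  H=42
Waiting = turnaround − burst: A=0, B=0, C=12, D=39, E=27, F=0, G=5, H=16
Total waiting = 0 + 0 + 12 + 39 + 27 + 0 + 5 + 16 = 99

99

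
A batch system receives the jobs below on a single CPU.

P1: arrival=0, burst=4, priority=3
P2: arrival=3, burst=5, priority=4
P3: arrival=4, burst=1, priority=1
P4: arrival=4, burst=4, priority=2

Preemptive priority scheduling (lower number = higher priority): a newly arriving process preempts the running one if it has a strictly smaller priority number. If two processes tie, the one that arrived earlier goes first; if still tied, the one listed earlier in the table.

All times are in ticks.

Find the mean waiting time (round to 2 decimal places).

Timeline: | P1 0-4 | P3 4-5 | P4 5-9 | P2 9-14 |
Completion: P1=4  P2=14  P3=5  P4=9
Waiting times: P1=0, P2=6, P3=0, P4=1
Average waiting = (0+6+0+1) / 4 = 7/4 = 1.75

1.75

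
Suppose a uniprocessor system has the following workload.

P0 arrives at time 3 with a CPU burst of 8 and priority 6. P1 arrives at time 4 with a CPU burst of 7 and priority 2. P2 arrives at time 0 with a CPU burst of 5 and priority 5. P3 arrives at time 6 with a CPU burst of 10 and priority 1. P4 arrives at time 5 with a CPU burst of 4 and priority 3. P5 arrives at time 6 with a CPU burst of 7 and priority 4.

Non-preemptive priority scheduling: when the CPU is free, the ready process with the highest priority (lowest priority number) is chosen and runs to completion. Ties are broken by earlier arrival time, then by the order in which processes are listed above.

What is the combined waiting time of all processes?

Gantt: | P2 0-5 | P1 5-12 | P3 12-22 | P4 22-26 | P5 26-33 | P0 33-41 |
Completion: P0=41  P1=12  P2=5  P3=22  P4=26  P5=33
Turnaround (C−A): P0=38  P1=8  P2=5  P3=16  P4=21  P5=27
Waiting = turnaround − burst: P0=30, P1=1, P2=0, P3=6, P4=17, P5=20
Total waiting = 30 + 1 + 0 + 6 + 17 + 20 = 74

74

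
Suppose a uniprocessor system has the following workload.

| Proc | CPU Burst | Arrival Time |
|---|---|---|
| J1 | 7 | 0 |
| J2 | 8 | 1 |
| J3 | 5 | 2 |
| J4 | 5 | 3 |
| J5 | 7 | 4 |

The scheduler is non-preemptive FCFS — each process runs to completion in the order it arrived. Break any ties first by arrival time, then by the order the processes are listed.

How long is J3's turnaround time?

18

Schedule: | J1 0-7 | J2 7-15 | J3 15-20 | J4 20-25 | J5 25-32 |
Completion: J1=7  J2=15  J3=20  J4=25  J5=32
Turnaround (C−A): J1=7  J2=14  J3=18  J4=22  J5=28
Turnaround(J3) = completion − arrival = 20 − 2 = 18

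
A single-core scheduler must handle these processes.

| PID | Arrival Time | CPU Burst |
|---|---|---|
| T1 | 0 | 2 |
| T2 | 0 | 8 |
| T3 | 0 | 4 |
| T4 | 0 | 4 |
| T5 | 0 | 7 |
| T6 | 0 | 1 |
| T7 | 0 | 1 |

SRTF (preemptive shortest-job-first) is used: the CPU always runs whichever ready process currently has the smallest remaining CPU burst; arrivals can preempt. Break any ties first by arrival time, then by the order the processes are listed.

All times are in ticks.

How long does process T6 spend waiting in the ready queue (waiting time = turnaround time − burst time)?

0

Gantt: | T6 0-1 | T7 1-2 | T1 2-4 | T3 4-8 | T4 8-12 | T5 12-19 | T2 19-27 |
Completion: T1=4  T2=27  T3=8  T4=12  T5=19  T6=1  T7=2
Waiting(T6) = turnaround − burst = 1 − 1 = 0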